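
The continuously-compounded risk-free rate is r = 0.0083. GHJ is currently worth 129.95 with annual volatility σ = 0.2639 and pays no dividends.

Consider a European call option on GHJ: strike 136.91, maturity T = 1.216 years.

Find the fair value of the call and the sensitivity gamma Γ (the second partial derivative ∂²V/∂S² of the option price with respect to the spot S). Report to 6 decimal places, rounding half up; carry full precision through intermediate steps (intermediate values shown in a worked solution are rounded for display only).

price = 12.723188
Γ = 0.010549

σ√T = 0.2639·√1.216 = 0.291009
d₁ = (ln(S/K) + (r+σ²/2)T) / (σ√T) = (ln(129.95/136.91) + (0.0083+0.2639²/2)·1.216) / 0.291009 = (-0.052174 + 0.052436) / 0.291009 = 0.000900
d₂ = d₁ − σ√T = 0.000900 − 0.291009 = -0.290109
e^{−rT} = 0.989958
N(d₁) = 0.500359,  N(d₂) = 0.385866
Call price V = S·N(d₁) − K·e^{−rT}·N(d₂) = 65.021649 − 52.298461 = 12.723188
φ(d₁) = (1/√(2π))·e^{−d₁²/2} = 0.398942
Γ = φ(d₁) / (S·σ·√T) = 0.010549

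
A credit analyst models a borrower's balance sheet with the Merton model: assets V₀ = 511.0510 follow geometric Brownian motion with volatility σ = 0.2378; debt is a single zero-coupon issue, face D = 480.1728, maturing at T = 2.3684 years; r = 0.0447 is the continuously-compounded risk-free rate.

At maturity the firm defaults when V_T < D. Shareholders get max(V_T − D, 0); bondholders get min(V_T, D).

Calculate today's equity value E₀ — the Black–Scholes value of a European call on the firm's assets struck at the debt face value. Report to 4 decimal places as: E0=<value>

E0=115.0178

Apply the equity-as-call identities (strike 480.1728, horizon 2.3684 years):
d₁ = [ln(V₀/D) + (r + σ²/2)T] / (σ√T)
   = [ln(511.0510/480.1728) + (0.0447 + 0.5·0.2378²)·2.3684] / (0.2378·√2.3684)
   = [0.062323 + 0.172833] / 0.365965 = 0.642564
d₂ = d₁ − σ√T = 0.642564 − 0.365965 = 0.276599
N(d₁) = 0.739747,  N(d₂) = 0.608956,  e^(−rT) = 0.899544
E₀ = V₀·N(d₁) − D·e^(−rT)·N(d₂)
   = 511.0510·0.739747 − 480.1728·0.899544·0.608956 = 115.017842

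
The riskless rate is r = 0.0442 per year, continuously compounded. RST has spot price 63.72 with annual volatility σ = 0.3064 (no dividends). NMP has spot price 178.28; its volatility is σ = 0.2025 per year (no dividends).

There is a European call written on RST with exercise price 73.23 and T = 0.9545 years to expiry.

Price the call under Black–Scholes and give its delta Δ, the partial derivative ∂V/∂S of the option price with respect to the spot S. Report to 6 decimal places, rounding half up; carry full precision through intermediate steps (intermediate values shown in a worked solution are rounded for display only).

σ√T = 0.3064·√0.9545 = 0.299348
d₁ = (ln(S/K) + (r+σ²/2)T) / (σ√T) = (ln(63.72/73.23) + (0.0442+0.3064²/2)·0.9545) / 0.299348 = (-0.139107 + 0.086994) / 0.299348 = -0.174089
d₂ = d₁ − σ√T = -0.174089 − 0.299348 = -0.473437
e^{−rT} = 0.958689
N(d₁) = 0.430898,  N(d₂) = 0.317951
Call price V = S·N(d₁) − K·e^{−rT}·N(d₂) = 27.456817 − 22.321663 = 5.135154
Δ = N(d₁) = 0.430898

price = 5.135154
Δ = 0.430898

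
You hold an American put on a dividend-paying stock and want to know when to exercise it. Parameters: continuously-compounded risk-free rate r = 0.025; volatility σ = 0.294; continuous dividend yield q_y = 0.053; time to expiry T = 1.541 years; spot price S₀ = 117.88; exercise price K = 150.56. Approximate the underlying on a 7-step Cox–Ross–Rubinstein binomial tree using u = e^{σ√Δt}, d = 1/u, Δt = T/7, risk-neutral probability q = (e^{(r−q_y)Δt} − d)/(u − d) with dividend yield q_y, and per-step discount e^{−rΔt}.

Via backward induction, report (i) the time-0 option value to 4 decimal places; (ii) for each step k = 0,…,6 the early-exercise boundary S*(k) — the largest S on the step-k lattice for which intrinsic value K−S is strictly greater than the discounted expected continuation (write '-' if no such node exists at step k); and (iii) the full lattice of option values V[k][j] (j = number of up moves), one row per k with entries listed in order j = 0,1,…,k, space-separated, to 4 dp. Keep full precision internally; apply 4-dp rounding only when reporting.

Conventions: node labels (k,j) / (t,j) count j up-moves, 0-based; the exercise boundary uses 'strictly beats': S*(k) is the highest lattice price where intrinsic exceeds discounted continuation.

price = 42.1487
boundary = - - - - - 59.1426 67.8904
tree:
42.1487
52.1108 30.1662
62.6032 39.5866 18.7147
73.0007 50.3286 26.5929 9.0567
82.7061 61.7245 36.6478 14.3003 2.5861
91.4174 72.7987 48.5894 22.1115 4.6716 0.0000
99.0380 82.6696 61.3123 33.2210 8.4390 0.0000 0.0000
105.6767 91.4174 72.6279 47.8690 15.2444 0.0000 0.0000 0.0000

Δt=0.22014, u=1.14791, d=0.87115, q=0.44337, disc=e^(-rΔt)=0.99451
k=7 terminal: V=max(K-S,0) → 105.6767 91.4174 72.6279 47.8690 15.2444 0.0000 0.0000 0.0000
k=6: j=0 S=51.5220 intr=99.0380 cont=98.8093 V=99.0380[EX]; j=1 S=67.8904 intr=82.6696 cont=82.6307 V=82.6696[EX]; j=2 S=89.4591 intr=61.1009 cont=61.3123 V=61.3123[hold]; j=3 S=117.8800 intr=32.6800 cont=33.2210 V=33.2210[hold]; j=4 S=155.3302 intr=0.0000 cont=8.4390 V=8.4390[hold]; j=5 S=204.6782 intr=0.0000 cont=0.0000 V=0.0000[hold]; j=6 S=269.7040 intr=0.0000 cont=0.0000 V=0.0000[hold]  S*(6)=67.8904
k=5: j=0 S=59.1426 intr=91.4174 cont=91.2771 V=91.4174[EX]; j=1 S=77.9321 intr=72.6279 cont=72.7987 V=72.7987[hold]; j=2 S=102.6910 intr=47.8690 cont=48.5894 V=48.5894[hold]; j=3 S=135.3156 intr=15.2444 cont=22.1115 V=22.1115[hold]; j=4 S=178.3051 intr=0.0000 cont=4.6716 V=4.6716[hold]; j=5 S=234.9522 intr=0.0000 cont=0.0000 V=0.0000[hold]  S*(5)=59.1426
k=4: j=0 S=67.8904 intr=82.6696 cont=82.7061 V=82.7061[hold]; j=1 S=89.4591 intr=61.1009 cont=61.7245 V=61.7245[hold]; j=2 S=117.8800 intr=32.6800 cont=36.6478 V=36.6478[hold]; j=3 S=155.3302 intr=0.0000 cont=14.3003 V=14.3003[hold]; j=4 S=204.6782 intr=0.0000 cont=2.5861 V=2.5861[hold]  S*(4)=-
k=3: j=0 S=77.9321 intr=72.6279 cont=73.0007 V=73.0007[hold]; j=1 S=102.6910 intr=47.8690 cont=50.3286 V=50.3286[hold]; j=2 S=135.3156 intr=15.2444 cont=26.5929 V=26.5929[hold]; j=3 S=178.3051 intr=0.0000 cont=9.0567 V=9.0567[hold]  S*(3)=-
k=2: j=0 S=89.4591 intr=61.1009 cont=62.6032 V=62.6032[hold]; j=1 S=117.8800 intr=32.6800 cont=39.5866 V=39.5866[hold]; j=2 S=155.3302 intr=0.0000 cont=18.7147 V=18.7147[hold]  S*(2)=-
k=1: j=0 S=102.6910 intr=47.8690 cont=52.1108 V=52.1108[hold]; j=1 S=135.3156 intr=15.2444 cont=30.1662 V=30.1662[hold]  S*(1)=-
k=0: j=0 S=117.8800 intr=32.6800 cont=42.1487 V=42.1487[hold]  S*(0)=-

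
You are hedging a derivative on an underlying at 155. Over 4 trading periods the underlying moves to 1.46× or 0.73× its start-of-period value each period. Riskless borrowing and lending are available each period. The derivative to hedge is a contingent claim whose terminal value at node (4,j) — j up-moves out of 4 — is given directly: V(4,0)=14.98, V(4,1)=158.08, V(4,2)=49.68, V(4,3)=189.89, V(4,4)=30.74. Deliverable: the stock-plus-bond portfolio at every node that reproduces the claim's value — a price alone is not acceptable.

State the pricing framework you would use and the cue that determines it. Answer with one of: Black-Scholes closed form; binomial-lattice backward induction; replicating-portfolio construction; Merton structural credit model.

Key observation: the task asks for the hedge itself — share and bond holdings at every node of the 4-period tree on spot 155 with factors 1.46/0.73 — which is exactly what the replicating-portfolio construction produces.

framework: replicating-portfolio construction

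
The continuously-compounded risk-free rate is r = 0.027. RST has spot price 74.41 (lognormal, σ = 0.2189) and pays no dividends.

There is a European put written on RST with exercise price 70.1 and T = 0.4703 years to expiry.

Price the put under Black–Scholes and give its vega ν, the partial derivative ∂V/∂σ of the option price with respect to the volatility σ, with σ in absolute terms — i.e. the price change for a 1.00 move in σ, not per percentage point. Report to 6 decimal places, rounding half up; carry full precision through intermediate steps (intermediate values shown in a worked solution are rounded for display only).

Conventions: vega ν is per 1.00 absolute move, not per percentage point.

σ√T = 0.2189·√0.4703 = 0.150118
d₁ = (ln(S/K) + (r+σ²/2)T) / (σ√T) = (ln(74.41/70.1) + (0.027+0.2189²/2)·0.4703) / 0.150118 = (0.059668 + 0.023966) / 0.150118 = 0.557117
d₂ = d₁ − σ√T = 0.557117 − 0.150118 = 0.406999
e^{−rT} = 0.987382
N(−d₁) = 0.288724,  N(−d₂) = 0.342004
Put price V = K·e^{−rT}·N(−d₂) − S·N(−d₁) = 23.672005 − 21.483935 = 2.188070
φ(d₁) = (1/√(2π))·e^{−d₁²/2} = 0.341595
ν = S·φ(d₁)·√T = 17.431343

price = 2.188070
ν = 17.431343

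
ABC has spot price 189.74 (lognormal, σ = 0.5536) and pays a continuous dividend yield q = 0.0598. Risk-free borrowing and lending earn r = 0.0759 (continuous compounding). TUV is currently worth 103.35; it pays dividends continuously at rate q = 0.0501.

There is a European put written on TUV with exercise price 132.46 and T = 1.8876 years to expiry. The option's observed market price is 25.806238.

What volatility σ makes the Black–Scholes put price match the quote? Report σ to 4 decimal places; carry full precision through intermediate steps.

At σ = 0.2262 the Black–Scholes value reproduces the quote:
σ√T = 0.2262·√1.8876 = 0.310776
d₁ = (ln(S/K) + (r−q+σ²/2)T) / (σ√T) = (ln(103.35/132.46) + (0.0759−0.0501+0.2262²/2)·1.8876) / 0.310776 = (-0.248159 + 0.096991) / 0.310776 = -0.486422
d₂ = d₁ − σ√T = -0.486422 − 0.310776 = -0.797199
e^{−rT} = 0.866521
e^{−qT} = 0.909765
N(−d₁) = 0.686666,  N(−d₂) = 0.787332
V = K·e^{−rT}·N(−d₂) − S·e^{−qT}·N(−d₁) = 90.369496 − 64.563258 = 25.806238 (the quoted price), and the Black–Scholes price is strictly increasing in σ, so σ is unique

sigma = 0.2262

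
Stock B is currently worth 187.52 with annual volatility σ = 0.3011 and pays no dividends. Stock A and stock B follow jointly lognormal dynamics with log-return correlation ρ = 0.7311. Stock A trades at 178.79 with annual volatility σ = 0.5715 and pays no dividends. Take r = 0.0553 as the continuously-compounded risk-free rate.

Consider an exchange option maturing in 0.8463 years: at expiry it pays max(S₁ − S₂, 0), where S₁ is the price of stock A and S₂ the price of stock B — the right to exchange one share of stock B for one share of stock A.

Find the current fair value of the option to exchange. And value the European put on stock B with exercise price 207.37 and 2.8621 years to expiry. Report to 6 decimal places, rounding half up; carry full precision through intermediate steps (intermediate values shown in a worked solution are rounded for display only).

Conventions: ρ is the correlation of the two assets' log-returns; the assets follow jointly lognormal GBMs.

exchange price = 23.052560
price(stock B put K=207.37) = 31.619959

σ_eff = √(σ₁² + σ₂² − 2ρσ₁σ₂) = √(0.5715² + 0.3011² − 2·0.7311·0.5715·0.3011) = 0.407014
d₁ = (ln(S₁/S₂) + (q₂ − q₁ + σ_eff²/2)T) / (σ_eff√T) = (ln(178.79/187.52) + (0.0 − 0.0 + 0.082830)·0.8463) / 0.374430 = 0.059892
d₂ = d₁ − σ_eff√T = 0.059892 − 0.374430 = -0.314538
N(d₁) = 0.523879,  N(d₂) = 0.376556
V = S₁·e^{−q₁T}·N(d₁) − S₂·e^{−q₂T}·N(d₂) = 93.664376 − 70.611816 = 23.052560
[vanilla: stock B put K=207.37]
σ√T = 0.3011·√2.8621 = 0.509393
d₁ = (ln(S/K) + (r+σ²/2)T) / (σ√T) = (ln(187.52/207.37) + (0.0553+0.3011²/2)·2.8621) / 0.509393 = (-0.100619 + 0.288015) / 0.509393 = 0.367880
d₂ = d₁ − σ√T = 0.367880 − 0.509393 = -0.141513
e^{−rT} = 0.853616
N(−d₁) = 0.356481,  N(−d₂) = 0.556268
price = K·e^{−rT}·N(−d₂) − S·N(−d₁) = 98.467323 − 66.847364 = 31.619959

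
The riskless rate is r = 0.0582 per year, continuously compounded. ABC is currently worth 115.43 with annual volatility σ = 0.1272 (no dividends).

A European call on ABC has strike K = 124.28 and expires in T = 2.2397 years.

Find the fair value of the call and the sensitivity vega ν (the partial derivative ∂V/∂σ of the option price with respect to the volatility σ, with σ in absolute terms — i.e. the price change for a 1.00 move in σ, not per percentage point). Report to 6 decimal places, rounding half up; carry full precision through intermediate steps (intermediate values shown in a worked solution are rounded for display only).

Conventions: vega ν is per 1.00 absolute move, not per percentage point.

price = 12.052601
ν = 63.823226

σ√T = 0.1272·√2.2397 = 0.190363
d₁ = (ln(S/K) + (r+σ²/2)T) / (σ√T) = (ln(115.43/124.28) + (0.0582+0.1272²/2)·2.2397) / 0.190363 = (-0.073873 + 0.148470) / 0.190363 = 0.391866
d₂ = d₁ − σ√T = 0.391866 − 0.190363 = 0.201503
e^{−rT} = 0.877788
N(d₁) = 0.652421,  N(d₂) = 0.579848
Call price V = S·N(d₁) − K·e^{−rT}·N(d₂) = 75.309008 − 63.256408 = 12.052601
φ(d₁) = (1/√(2π))·e^{−d₁²/2} = 0.369458
ν = S·φ(d₁)·√T = 63.823226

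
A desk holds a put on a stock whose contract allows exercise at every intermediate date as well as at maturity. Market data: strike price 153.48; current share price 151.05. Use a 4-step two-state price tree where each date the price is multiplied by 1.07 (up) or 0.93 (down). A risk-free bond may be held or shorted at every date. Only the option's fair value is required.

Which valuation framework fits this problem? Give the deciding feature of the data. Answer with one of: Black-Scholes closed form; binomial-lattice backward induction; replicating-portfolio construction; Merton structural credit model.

framework: binomial-lattice backward induction

Key observation: with exercise allowed before expiry on a discrete up/down model (4 steps from spot 151.05), the strike-153.48 put's value must be rolled back through the tree testing early exercise at each node.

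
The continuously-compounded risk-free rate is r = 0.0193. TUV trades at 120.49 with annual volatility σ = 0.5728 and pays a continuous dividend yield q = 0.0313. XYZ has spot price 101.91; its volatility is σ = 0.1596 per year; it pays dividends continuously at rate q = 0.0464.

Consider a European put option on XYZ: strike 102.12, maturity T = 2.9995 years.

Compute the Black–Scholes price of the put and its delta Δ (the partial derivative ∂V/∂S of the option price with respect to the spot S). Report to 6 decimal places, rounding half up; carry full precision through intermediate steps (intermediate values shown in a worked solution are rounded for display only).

σ√T = 0.1596·√2.9995 = 0.276412
d₁ = (ln(S/K) + (r−q+σ²/2)T) / (σ√T) = (ln(101.91/102.12) + (0.0193−0.0464+0.1596²/2)·2.9995) / 0.276412 = (-0.002059 − 0.043085) / 0.276412 = -0.163318
d₂ = d₁ − σ√T = -0.163318 − 0.276412 = -0.439730
e^{−rT} = 0.943753
e^{−qT} = 0.870074
N(−d₁) = 0.564866,  N(−d₂) = 0.669934
Put price V = K·e^{−rT}·N(−d₂) − S·e^{−qT}·N(−d₁) = 64.565603 − 50.086248 = 14.479355
Δ = −e^{−qT}·N(−d₁) = -0.491475

price = 14.479355
Δ = -0.491475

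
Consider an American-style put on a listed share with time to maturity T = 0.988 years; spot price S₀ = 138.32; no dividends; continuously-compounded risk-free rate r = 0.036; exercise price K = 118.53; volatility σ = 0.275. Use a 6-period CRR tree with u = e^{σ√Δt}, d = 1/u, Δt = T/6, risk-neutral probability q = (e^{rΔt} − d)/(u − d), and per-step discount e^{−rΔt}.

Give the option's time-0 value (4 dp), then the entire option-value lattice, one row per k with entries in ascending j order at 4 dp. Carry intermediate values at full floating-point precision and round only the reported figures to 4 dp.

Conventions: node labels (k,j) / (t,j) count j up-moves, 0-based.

params: Δt=0.16467 u=1.11806 d=0.89441 q=0.49872 e^(-rΔt)=0.99409
t_6 payoffs: 47.7190 30.0126 7.8786 0.0000 0.0000 0.0000 0.0000
k=5: node(5,0) S=79.1707 payoff=39.3593 vs cont=38.6587 → 39.3593 [stop]  node(5,1) S=98.9675 payoff=19.5625 vs cont=18.8619 → 19.5625 [stop]  node(5,2) S=123.7146 payoff=0.0000 vs cont=3.9261 → 3.9261 [wait]  node(5,3) S=154.6497 payoff=0.0000 vs cont=0.0000 → 0.0000 [wait]  node(5,4) S=193.3202 payoff=0.0000 vs cont=0.0000 → 0.0000 [wait]  node(5,5) S=241.6603 payoff=0.0000 vs cont=0.0000 → 0.0000 [wait]
k=4: node(4,0) S=88.5174 payoff=30.0126 vs cont=29.3120 → 30.0126 [stop]  node(4,1) S=110.6514 payoff=7.8786 vs cont=11.6948 → 11.6948 [wait]  node(4,2) S=138.3200 payoff=0.0000 vs cont=1.9565 → 1.9565 [wait]  node(4,3) S=172.9072 payoff=0.0000 vs cont=0.0000 → 0.0000 [wait]  node(4,4) S=216.1430 payoff=0.0000 vs cont=0.0000 → 0.0000 [wait]
k=3: node(3,0) S=98.9675 payoff=19.5625 vs cont=20.7538 → 20.7538 [wait]  node(3,1) S=123.7146 payoff=0.0000 vs cont=6.7977 → 6.7977 [wait]  node(3,2) S=154.6497 payoff=0.0000 vs cont=0.9749 → 0.9749 [wait]  node(3,3) S=193.3202 payoff=0.0000 vs cont=0.0000 → 0.0000 [wait]
k=2: node(2,0) S=110.6514 payoff=7.8786 vs cont=13.7122 → 13.7122 [wait]  node(2,1) S=138.3200 payoff=0.0000 vs cont=3.8708 → 3.8708 [wait]  node(2,2) S=172.9072 payoff=0.0000 vs cont=0.4858 → 0.4858 [wait]
k=1: node(1,0) S=123.7146 payoff=0.0000 vs cont=8.7521 → 8.7521 [wait]  node(1,1) S=154.6497 payoff=0.0000 vs cont=2.1698 → 2.1698 [wait]
k=0: node(0,0) S=138.3200 payoff=0.0000 vs cont=5.4371 → 5.4371 [wait]

price = 5.4371
tree:
5.4371
8.7521 2.1698
13.7122 3.8708 0.4858
20.7538 6.7977 0.9749 0.0000
30.0126 11.6948 1.9565 0.0000 0.0000
39.3593 19.5625 3.9261 0.0000 0.0000 0.0000
47.7190 30.0126 7.8786 0.0000 0.0000 0.0000 0.0000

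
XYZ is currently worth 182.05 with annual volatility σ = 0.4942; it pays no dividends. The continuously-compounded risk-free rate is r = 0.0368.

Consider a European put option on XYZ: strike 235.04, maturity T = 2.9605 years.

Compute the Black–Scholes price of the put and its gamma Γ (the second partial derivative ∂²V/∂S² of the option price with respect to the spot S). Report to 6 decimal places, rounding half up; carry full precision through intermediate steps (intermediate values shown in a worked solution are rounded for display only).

σ√T = 0.4942·√2.9605 = 0.850326
d₁ = (ln(S/K) + (r+σ²/2)T) / (σ√T) = (ln(182.05/235.04) + (0.0368+0.4942²/2)·2.9605) / 0.850326 = (-0.255474 + 0.470473) / 0.850326 = 0.252843
d₂ = d₁ − σ√T = 0.252843 − 0.850326 = -0.597483
e^{−rT} = 0.896778
N(−d₁) = 0.400195,  N(−d₂) = 0.724907
Put price V = K·e^{−rT}·N(−d₂) − S·N(−d₁) = 152.795121 − 72.855456 = 79.939665
φ(d₁) = (1/√(2π))·e^{−d₁²/2} = 0.386392
Γ = φ(d₁) / (S·σ·√T) = 0.002496

price = 79.939665
Γ = 0.002496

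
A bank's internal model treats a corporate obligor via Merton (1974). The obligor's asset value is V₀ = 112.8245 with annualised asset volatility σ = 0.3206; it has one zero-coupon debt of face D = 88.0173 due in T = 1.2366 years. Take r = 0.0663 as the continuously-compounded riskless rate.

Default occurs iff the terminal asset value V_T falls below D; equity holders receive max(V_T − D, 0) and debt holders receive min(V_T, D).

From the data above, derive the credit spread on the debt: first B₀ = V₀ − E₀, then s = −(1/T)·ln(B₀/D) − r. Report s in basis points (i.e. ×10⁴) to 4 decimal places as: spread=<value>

Work the structural quantities from V₀ = 112.8245 against face 88.0173:
d₁ = [ln(V₀/D) + (r + σ²/2)T] / (σ√T)
   = [ln(112.8245/88.0173) + (0.0663 + 0.5·0.3206²)·1.2366] / (0.3206·√1.2366)
   = [0.248300 + 0.145538] / 0.356515 = 1.104688
d₂ = d₁ − σ√T = 1.104688 − 0.356515 = 0.748173
N(d₁) = 0.865353,  N(d₂) = 0.772822,  e^(−rT) = 0.921284
E₀ = V₀·N(d₁) − D·e^(−rT)·N(d₂)
   = 112.8245·0.865353 − 88.0173·0.921284·0.772822 = 34.965642
B₀ = V₀ − E₀ = 112.8245 − 34.965642 = 77.858858
spread = −(1/T)·ln(B₀/D) − r = −(1/1.2366)·ln(77.858858/88.0173) − 0.0663 = 0.03287169
in basis points: 0.03287169 × 10⁴ = 328.7169 bp

spread=328.7169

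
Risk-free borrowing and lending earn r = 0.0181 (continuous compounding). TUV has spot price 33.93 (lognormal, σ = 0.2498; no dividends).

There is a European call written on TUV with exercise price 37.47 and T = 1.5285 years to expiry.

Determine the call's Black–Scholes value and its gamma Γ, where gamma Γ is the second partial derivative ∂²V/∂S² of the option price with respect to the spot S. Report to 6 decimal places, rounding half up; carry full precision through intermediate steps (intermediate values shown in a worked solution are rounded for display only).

price = 3.174032
Γ = 0.037958

σ√T = 0.2498·√1.5285 = 0.308834
d₁ = (ln(S/K) + (r+σ²/2)T) / (σ√T) = (ln(33.93/37.47) + (0.0181+0.2498²/2)·1.5285) / 0.308834 = (-0.099241 + 0.075355) / 0.308834 = -0.077342
d₂ = d₁ − σ√T = -0.077342 − 0.308834 = -0.386176
e^{−rT} = 0.972713
N(d₁) = 0.469176,  N(d₂) = 0.349683
Call price V = S·N(d₁) − K·e^{−rT}·N(d₂) = 15.919128 − 12.745096 = 3.174032
φ(d₁) = (1/√(2π))·e^{−d₁²/2} = 0.397751
Γ = φ(d₁) / (S·σ·√T) = 0.037958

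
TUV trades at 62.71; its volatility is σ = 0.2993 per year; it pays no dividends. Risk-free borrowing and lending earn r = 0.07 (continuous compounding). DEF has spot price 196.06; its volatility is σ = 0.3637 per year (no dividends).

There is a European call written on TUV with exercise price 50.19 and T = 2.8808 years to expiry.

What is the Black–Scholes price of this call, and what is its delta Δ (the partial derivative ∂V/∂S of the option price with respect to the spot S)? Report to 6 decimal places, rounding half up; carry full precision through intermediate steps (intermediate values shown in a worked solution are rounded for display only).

σ√T = 0.2993·√2.8808 = 0.507999
d₁ = (ln(S/K) + (r+σ²/2)T) / (σ√T) = (ln(62.71/50.19) + (0.07+0.2993²/2)·2.8808) / 0.507999 = (0.222705 + 0.330688) / 0.507999 = 1.089357
d₂ = d₁ − σ√T = 1.089357 − 0.507999 = 0.581358
e^{−rT} = 0.817376
N(d₁) = 0.862002,  N(d₂) = 0.719500
Call price V = S·N(d₁) − K·e^{−rT}·N(d₂) = 54.056132 − 29.516855 = 24.539277
Δ = N(d₁) = 0.862002

price = 24.539277
Δ = 0.862002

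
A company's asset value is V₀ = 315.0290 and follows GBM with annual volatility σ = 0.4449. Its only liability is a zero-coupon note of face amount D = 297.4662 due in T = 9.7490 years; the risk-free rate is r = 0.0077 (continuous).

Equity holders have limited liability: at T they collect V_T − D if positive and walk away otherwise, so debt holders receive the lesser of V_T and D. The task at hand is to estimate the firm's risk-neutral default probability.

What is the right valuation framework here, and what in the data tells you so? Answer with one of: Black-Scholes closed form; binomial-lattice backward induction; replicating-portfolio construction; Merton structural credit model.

Key observation: the question is about default risk generated by asset-value dynamics against a debt face of 297.4662 — the structural framework prices exactly that.

framework: Merton structural credit model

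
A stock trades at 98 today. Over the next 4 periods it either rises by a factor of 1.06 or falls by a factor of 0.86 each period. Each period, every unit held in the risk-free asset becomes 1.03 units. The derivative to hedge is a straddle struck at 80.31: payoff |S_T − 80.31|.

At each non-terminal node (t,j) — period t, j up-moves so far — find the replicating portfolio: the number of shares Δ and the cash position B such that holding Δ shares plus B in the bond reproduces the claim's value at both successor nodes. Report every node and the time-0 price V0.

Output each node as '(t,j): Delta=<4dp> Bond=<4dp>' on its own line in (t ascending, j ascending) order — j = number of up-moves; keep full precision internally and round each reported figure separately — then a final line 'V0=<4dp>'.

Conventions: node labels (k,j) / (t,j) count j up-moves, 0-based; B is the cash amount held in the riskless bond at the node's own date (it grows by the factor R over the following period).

Risk-neutral probability p* = (R−d)/(u−d) = (1.03−0.86)/(1.06−0.86) = 0.8500.
Payoffs at expiry: V(4,0)=26.7032, V(4,1)=14.2365, V(4,2)=1.1294, V(4,3)=20.0688, V(4,4)=43.4127
  t=3,j=0: stock 62.3335 → up 66.0735 (V=14.2365), down 53.6068 (V=26.7032). Price 15.6374; hedge Δ=-1.0000, bond B=77.9709.
  t=3,j=1: stock 76.8296 → up 81.4394 (V=1.1294), down 66.0735 (V=14.2365). Price 3.0053; hedge Δ=-0.8530, bond B=68.5407.
  t=3,j=2: stock 94.6970 → up 100.3788 (V=20.0688), down 81.4394 (V=1.1294). Price 16.7261; hedge Δ=1.0000, bond B=-77.9709.
  t=3,j=3: stock 116.7196 → up 123.7227 (V=43.4127), down 100.3788 (V=20.0688). Price 38.7487; hedge Δ=1.0000, bond B=-77.9709.
  t=2,j=0: stock 72.4808 → up 76.8296 (V=3.0053), down 62.3335 (V=15.6374). Price 4.7574; hedge Δ=-0.8714, bond B=67.9177.
  t=2,j=1: stock 89.3368 → up 94.6970 (V=16.7261), down 76.8296 (V=3.0053). Price 14.2408; hedge Δ=0.7679, bond B=-54.3632.
  t=2,j=2: stock 110.1128 → up 116.7196 (V=38.7487), down 94.6970 (V=16.7261). Price 34.4129; hedge Δ=1.0000, bond B=-75.6999.
  t=1,j=0: stock 84.2800 → up 89.3368 (V=14.2408), down 72.4808 (V=4.7574). Price 12.4449; hedge Δ=0.5626, bond B=-34.9719.
  t=1,j=1: stock 103.8800 → up 110.1128 (V=34.4129), down 89.3368 (V=14.2408). Price 30.4729; hedge Δ=0.9709, bond B=-70.3877.
  t=0,j=0: stock 98.0000 → up 103.8800 (V=30.4729), down 84.2800 (V=12.4449). Price 26.9599; hedge Δ=0.9198, bond B=-63.1800.
Sanity check at the root: Δ(0,0)·S0 + B(0,0) reproduces V0 = 26.9599.

(0,0): Delta=0.9198 Bond=-63.1800
(1,0): Delta=0.5626 Bond=-34.9719
(1,1): Delta=0.9709 Bond=-70.3877
(2,0): Delta=-0.8714 Bond=67.9177
(2,1): Delta=0.7679 Bond=-54.3632
(2,2): Delta=1.0000 Bond=-75.6999
(3,0): Delta=-1.0000 Bond=77.9709
(3,1): Delta=-0.8530 Bond=68.5407
(3,2): Delta=1.0000 Bond=-77.9709
(3,3): Delta=1.0000 Bond=-77.9709
V0=26.9599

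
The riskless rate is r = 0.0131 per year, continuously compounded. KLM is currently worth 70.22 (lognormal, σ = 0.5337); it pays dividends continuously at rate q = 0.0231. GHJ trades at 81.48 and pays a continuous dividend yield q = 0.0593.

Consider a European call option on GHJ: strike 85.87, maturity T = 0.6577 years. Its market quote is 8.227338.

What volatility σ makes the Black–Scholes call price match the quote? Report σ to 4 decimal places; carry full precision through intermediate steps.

At σ = 0.4293 the Black–Scholes value reproduces the quote:
σ√T = 0.4293·√0.6577 = 0.348157
d₁ = (ln(S/K) + (r−q+σ²/2)T) / (σ√T) = (ln(81.48/85.87) + (0.0131−0.0593+0.4293²/2)·0.6577) / 0.348157 = (-0.052477 + 0.030221) / 0.348157 = -0.063926
d₂ = d₁ − σ√T = -0.063926 − 0.348157 = -0.412082
e^{−rT} = 0.991421
e^{−qT} = 0.961749
N(d₁) = 0.474515,  N(d₂) = 0.340140
V = S·e^{−qT}·N(d₁) − K·e^{−rT}·N(d₂) = 37.184552 − 28.957214 = 8.227338 (matching the quote); vega is positive throughout, so no other σ reproduces this price

sigma = 0.4293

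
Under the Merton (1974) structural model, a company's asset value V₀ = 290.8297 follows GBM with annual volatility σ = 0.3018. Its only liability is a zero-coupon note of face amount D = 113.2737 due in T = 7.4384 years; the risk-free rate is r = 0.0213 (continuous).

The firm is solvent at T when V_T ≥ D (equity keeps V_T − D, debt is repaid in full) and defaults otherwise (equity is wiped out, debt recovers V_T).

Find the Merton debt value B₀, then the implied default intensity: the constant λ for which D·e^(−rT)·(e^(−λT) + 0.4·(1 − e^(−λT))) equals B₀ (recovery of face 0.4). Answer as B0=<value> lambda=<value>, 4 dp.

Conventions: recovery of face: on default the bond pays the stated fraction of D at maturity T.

B0=91.2158 lambda=0.0133

Equity is a call on the firm's assets struck at D = 113.2737:
d₁ = [ln(V₀/D) + (r + σ²/2)T] / (σ√T)
   = [ln(290.8297/113.2737) + (0.0213 + 0.5·0.3018²)·7.4384] / (0.3018·√7.4384)
   = [0.942931 + 0.497195] / 0.823112 = 1.749610
d₂ = d₁ − σ√T = 1.749610 − 0.823112 = 0.926498
N(d₁) = 0.959907,  N(d₂) = 0.822906,  e^(−rT) = 0.853476
E₀ = V₀·N(d₁) − D·e^(−rT)·N(d₂)
   = 290.8297·0.959907 − 113.2737·0.853476·0.822906 = 199.613913
B₀ = V₀ − E₀ = 290.8297 − 199.613913 = 91.215787
e^(−λT) = (B₀·e^(rT)/D − 0.4)/(1 − 0.4) = (91.2158·1.171679/113.2737 − 0.4)/0.6 = 0.90586156
λ = −ln(0.90586156)/7.4384 = 0.013292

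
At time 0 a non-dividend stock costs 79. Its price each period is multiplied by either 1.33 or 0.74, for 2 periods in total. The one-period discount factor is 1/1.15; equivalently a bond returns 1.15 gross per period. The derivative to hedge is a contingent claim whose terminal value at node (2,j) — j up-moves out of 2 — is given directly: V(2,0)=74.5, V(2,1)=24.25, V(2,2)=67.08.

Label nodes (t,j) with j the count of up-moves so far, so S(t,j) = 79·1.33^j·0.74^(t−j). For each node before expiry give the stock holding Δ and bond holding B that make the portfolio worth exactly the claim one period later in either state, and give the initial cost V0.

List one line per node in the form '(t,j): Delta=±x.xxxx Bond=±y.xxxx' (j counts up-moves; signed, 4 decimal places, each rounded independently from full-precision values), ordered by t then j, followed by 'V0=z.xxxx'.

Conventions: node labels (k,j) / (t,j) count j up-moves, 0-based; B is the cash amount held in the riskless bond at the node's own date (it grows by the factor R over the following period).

(0,0): Delta=0.2693 Bond=16.2408
(1,0): Delta=-1.4569 Bond=119.5873
(1,1): Delta=0.6909 Bond=-25.6252
V0=37.5123

Arbitrage-free pricing uses the up-move probability p* = (R−d)/(u−d) = 0.6949, discounting each step at R = 1.15.
Terminal payoffs: V(2,0)=74.5000, V(2,1)=24.2500, V(2,2)=67.0800
  t=1,j=0: stock 58.4600 → up 77.7518 (V=24.2500), down 43.2604 (V=74.5000). Price 34.4178; hedge Δ=-1.4569, bond B=119.5873.
  t=1,j=1: stock 105.0700 → up 139.7431 (V=67.0800), down 77.7518 (V=24.2500). Price 46.9680; hedge Δ=0.6909, bond B=-25.6252.
  t=0,j=0: stock 79.0000 → up 105.0700 (V=46.9680), down 58.4600 (V=34.4178). Price 37.5123; hedge Δ=0.2693, bond B=16.2408.
As a check, the time-0 holding Δ(0,0)·S0 + B(0,0) comes to 37.5123 — exactly V0.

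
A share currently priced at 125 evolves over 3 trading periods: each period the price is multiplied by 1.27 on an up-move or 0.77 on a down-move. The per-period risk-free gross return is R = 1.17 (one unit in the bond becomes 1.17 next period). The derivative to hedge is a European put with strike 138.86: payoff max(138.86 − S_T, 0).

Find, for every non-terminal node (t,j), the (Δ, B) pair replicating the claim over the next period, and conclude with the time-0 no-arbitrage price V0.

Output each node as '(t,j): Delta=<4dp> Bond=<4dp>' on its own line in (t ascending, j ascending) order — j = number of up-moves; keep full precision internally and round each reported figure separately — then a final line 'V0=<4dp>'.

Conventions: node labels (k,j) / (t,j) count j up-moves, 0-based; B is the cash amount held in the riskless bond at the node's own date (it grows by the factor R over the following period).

Arbitrage-free pricing uses the up-move probability p* = (R−d)/(u−d) = 0.8000, discounting each step at R = 1.17.
Terminal payoffs: V(3,0)=81.7934, V(3,1)=44.7371, V(3,2)=0.0000, V(3,3)=0.0000
  t=2,j=0: stock 74.1125 → up 94.1229 (V=44.7371), down 57.0666 (V=81.7934). Price 44.5713; hedge Δ=-1.0000, bond B=118.6838.
  t=2,j=1: stock 122.2375 → up 155.2416 (V=0.0000), down 94.1229 (V=44.7371). Price 7.6474; hedge Δ=-0.7320, bond B=97.1216.
  t=2,j=2: stock 201.6125 → up 256.0479 (V=0.0000), down 155.2416 (V=0.0000). Price 0.0000; hedge Δ=0.0000, bond B=0.0000.
  t=1,j=0: stock 96.2500 → up 122.2375 (V=7.6474), down 74.1125 (V=44.5713). Price 12.8480; hedge Δ=-0.7672, bond B=86.6958.
  t=1,j=1: stock 158.7500 → up 201.6125 (V=0.0000), down 122.2375 (V=7.6474). Price 1.3072; hedge Δ=-0.0963, bond B=16.6020.
  t=0,j=0: stock 125.0000 → up 158.7500 (V=1.3072), down 96.2500 (V=12.8480). Price 3.0901; hedge Δ=-0.1847, bond B=26.1716.
Verification: the root portfolio costs Δ(0,0)·S0 + B(0,0) = 3.0901, matching V0.

(0,0): Delta=-0.1847 Bond=26.1716
(1,0): Delta=-0.7672 Bond=86.6958
(1,1): Delta=-0.0963 Bond=16.6020
(2,0): Delta=-1.0000 Bond=118.6838
(2,1): Delta=-0.7320 Bond=97.1216
(2,2): Delta=0.0000 Bond=0.0000
V0=3.0901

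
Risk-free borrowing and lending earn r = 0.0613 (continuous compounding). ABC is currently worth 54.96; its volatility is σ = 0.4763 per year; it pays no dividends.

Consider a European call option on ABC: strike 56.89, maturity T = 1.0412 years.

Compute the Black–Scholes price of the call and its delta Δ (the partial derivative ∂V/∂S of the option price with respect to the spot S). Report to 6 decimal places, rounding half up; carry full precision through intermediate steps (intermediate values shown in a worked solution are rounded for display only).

σ√T = 0.4763·√1.0412 = 0.486013
d₁ = (ln(S/K) + (r+σ²/2)T) / (σ√T) = (ln(54.96/56.89) + (0.0613+0.4763²/2)·1.0412) / 0.486013 = (-0.034514 + 0.181930) / 0.486013 = 0.303317
d₂ = d₁ − σ√T = 0.303317 − 0.486013 = -0.182696
e^{−rT} = 0.938169
N(d₁) = 0.619176,  N(d₂) = 0.427518
Call price V = S·N(d₁) − K·e^{−rT}·N(d₂) = 34.029900 − 22.817683 = 11.212217
Δ = N(d₁) = 0.619176

price = 11.212217
Δ = 0.619176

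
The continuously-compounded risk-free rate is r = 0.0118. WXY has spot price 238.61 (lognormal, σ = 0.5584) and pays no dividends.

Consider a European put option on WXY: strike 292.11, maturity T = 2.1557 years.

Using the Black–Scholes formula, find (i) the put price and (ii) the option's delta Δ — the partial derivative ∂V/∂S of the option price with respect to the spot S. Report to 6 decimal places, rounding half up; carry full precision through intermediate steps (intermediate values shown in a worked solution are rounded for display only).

σ√T = 0.5584·√2.1557 = 0.819860
d₁ = (ln(S/K) + (r+σ²/2)T) / (σ√T) = (ln(238.61/292.11) + (0.0118+0.5584²/2)·2.1557) / 0.819860 = (-0.202300 + 0.361522) / 0.819860 = 0.194207
d₂ = d₁ − σ√T = 0.194207 − 0.819860 = -0.625653
e^{−rT} = 0.974884
N(−d₁) = 0.423007,  N(−d₂) = 0.734229
Put price V = K·e^{−rT}·N(−d₂) − S·N(−d₁) = 209.088691 − 100.933706 = 108.154985
Δ = −N(−d₁) = -0.423007

price = 108.154985
Δ = -0.423007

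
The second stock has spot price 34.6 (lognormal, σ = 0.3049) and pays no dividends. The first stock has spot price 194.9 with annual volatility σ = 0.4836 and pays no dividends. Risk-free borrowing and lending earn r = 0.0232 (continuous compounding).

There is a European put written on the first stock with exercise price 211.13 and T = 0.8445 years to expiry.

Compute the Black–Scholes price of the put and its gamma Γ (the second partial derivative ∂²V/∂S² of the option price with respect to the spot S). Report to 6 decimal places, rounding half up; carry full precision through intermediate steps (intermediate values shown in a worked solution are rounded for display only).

price = 41.726580
Γ = 0.004589

σ√T = 0.4836·√0.8445 = 0.444412
d₁ = (ln(S/K) + (r+σ²/2)T) / (σ√T) = (ln(194.9/211.13) + (0.0232+0.4836²/2)·0.8445) / 0.444412 = (-0.079987 + 0.118344) / 0.444412 = 0.086307
d₂ = d₁ − σ√T = 0.086307 − 0.444412 = -0.358105
e^{−rT} = 0.980598
N(−d₁) = 0.465611,  N(−d₂) = 0.639868
Put price V = K·e^{−rT}·N(−d₂) − S·N(−d₁) = 132.474162 − 90.747582 = 41.726580
φ(d₁) = (1/√(2π))·e^{−d₁²/2} = 0.397459
Γ = φ(d₁) / (S·σ·√T) = 0.004589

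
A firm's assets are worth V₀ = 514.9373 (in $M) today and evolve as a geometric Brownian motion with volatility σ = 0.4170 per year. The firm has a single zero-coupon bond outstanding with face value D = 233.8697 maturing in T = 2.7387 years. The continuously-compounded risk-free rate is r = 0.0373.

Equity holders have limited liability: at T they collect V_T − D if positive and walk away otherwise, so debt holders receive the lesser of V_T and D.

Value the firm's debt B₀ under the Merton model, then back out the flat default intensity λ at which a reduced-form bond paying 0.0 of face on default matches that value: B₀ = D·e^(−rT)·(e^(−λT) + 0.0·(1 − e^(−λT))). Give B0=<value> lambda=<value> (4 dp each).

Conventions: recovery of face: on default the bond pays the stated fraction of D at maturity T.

B0=201.0392 lambda=0.0179

Equity is a call on the firm's assets struck at D = 233.8697:
d₁ = [ln(V₀/D) + (r + σ²/2)T] / (σ√T)
   = [ln(514.9373/233.8697) + (0.0373 + 0.5·0.4170²)·2.7387] / (0.4170·√2.7387)
   = [0.789281 + 0.340268] / 0.690094 = 1.636805
d₂ = d₁ − σ√T = 1.636805 − 0.690094 = 0.946711
N(d₁) = 0.949164,  N(d₂) = 0.828107,  e^(−rT) = 0.902891
E₀ = V₀·N(d₁) − D·e^(−rT)·N(d₂)
   = 514.9373·0.949164 − 233.8697·0.902891·0.828107 = 313.898050
B₀ = V₀ − E₀ = 514.9373 − 313.898050 = 201.039250
e^(−λT) = (B₀·e^(rT)/D − 0)/(1 − 0) = (201.0392·1.107553/233.8697 − 0)/1 = 0.95207573
λ = −ln(0.95207573)/2.7387 = 0.017932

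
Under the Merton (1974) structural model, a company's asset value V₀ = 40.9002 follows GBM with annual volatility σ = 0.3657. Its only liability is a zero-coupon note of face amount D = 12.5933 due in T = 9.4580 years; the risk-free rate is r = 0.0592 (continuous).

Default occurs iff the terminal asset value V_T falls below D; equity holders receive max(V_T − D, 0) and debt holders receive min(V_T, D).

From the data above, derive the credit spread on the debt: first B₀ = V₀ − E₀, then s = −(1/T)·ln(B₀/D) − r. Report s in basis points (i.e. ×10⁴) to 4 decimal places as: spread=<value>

Apply the equity-as-call identities (strike 12.5933, horizon 9.4580 years):
d₁ = [ln(V₀/D) + (r + σ²/2)T] / (σ√T)
   = [ln(40.9002/12.5933) + (0.0592 + 0.5·0.3657²)·9.4580] / (0.3657·√9.4580)
   = [1.177970 + 1.192353] / 1.124669 = 2.107575
d₂ = d₁ − σ√T = 2.107575 − 1.124669 = 0.982906
N(d₁) = 0.982466,  N(d₂) = 0.837173,  e^(−rT) = 0.571258
E₀ = V₀·N(d₁) − D·e^(−rT)·N(d₂)
   = 40.9002·0.982466 − 12.5933·0.571258·0.837173 = 34.160413
B₀ = V₀ − E₀ = 40.9002 − 34.160413 = 6.739787
spread = −(1/T)·ln(B₀/D) − r = −(1/9.4580)·ln(6.739787/12.5933) − 0.0592 = 0.00689606
in basis points: 0.00689606 × 10⁴ = 68.9606 bp

spread=68.9606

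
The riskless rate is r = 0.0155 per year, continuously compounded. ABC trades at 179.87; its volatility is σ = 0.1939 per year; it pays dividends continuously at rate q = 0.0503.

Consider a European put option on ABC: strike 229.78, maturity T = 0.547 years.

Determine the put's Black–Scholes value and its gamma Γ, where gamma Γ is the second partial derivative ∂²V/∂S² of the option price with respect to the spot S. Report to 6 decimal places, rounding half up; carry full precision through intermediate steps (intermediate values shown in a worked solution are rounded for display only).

σ√T = 0.1939·√0.547 = 0.143407
d₁ = (ln(S/K) + (r−q+σ²/2)T) / (σ√T) = (ln(179.87/229.78) + (0.0155−0.0503+0.1939²/2)·0.547) / 0.143407 = (-0.244888 − 0.008753) / 0.143407 = -1.768673
d₂ = d₁ − σ√T = -1.768673 − 0.143407 = -1.912080
e^{−rT} = 0.991557
e^{−qT} = 0.972861
N(−d₁) = 0.961526,  N(−d₂) = 0.972067
Put price V = K·e^{−rT}·N(−d₂) − S·e^{−qT}·N(−d₁) = 221.475801 − 168.255952 = 53.219849
φ(d₁) = (1/√(2π))·e^{−d₁²/2} = 0.083489
Γ = e^{−qT}·φ(d₁) / (S·σ·√T) = 0.003149

price = 53.219849
Γ = 0.003149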